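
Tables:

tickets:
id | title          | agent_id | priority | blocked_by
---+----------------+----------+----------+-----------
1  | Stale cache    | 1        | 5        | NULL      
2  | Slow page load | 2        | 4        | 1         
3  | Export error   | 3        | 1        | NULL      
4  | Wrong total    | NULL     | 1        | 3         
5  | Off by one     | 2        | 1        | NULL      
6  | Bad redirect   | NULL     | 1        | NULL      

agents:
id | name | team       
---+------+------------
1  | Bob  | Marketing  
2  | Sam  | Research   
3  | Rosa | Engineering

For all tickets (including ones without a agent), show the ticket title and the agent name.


LEFT JOIN keeps every row from tickets (the left table); where agent_id has no match in agents, the agent columns become NULL. Walk through each ticket:
  - ticket 1 (Stale cache): agent_id=1 -> matches Bob
  - ticket 2 (Slow page load): agent_id=2 -> matches Sam
  - ticket 3 (Export error): agent_id=3 -> matches Rosa
  - ticket 4 (Wrong total): agent_id=NULL, no match -> kept with NULL
  - ticket 5 (Off by one): agent_id=2 -> matches Sam
  - ticket 6 (Bad redirect): agent_id=NULL, no match -> kept with NULL
All 6 rows appear; 2 have NULL agent.

SQL:
SELECT a.title, b.name AS agent
FROM tickets a
LEFT JOIN agents b ON a.agent_id = b.id

Result:
title          | agent
---------------+------
Stale cache    | Bob  
Slow page load | Sam  
Export error   | Rosa 
Wrong total    | NULL 
Off by one     | Sam  
Bad redirect   | NULL 


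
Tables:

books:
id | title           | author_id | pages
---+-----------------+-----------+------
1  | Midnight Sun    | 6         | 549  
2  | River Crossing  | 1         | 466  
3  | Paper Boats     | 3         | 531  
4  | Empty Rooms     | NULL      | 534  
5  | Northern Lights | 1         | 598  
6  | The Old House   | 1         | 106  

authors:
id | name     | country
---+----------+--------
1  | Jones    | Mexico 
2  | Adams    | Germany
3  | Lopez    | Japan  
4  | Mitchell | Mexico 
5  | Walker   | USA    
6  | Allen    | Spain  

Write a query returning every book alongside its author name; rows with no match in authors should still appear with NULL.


LEFT JOIN keeps every row from books (the left table); where author_id has no match in authors, the author columns become NULL. Walk through each book:
  - book 1 (Midnight Sun): author_id=6 -> matches Allen
  - book 2 (River Crossing): author_id=1 -> matches Jones
  - book 3 (Paper Boats): author_id=3 -> matches Lopez
  - book 4 (Empty Rooms): author_id=NULL, no match -> kept with NULL
  - book 5 (Northern Lights): author_id=1 -> matches Jones
  - book 6 (The Old House): author_id=1 -> matches Jones
All 6 rows appear; 1 has NULL author.

SQL:
SELECT a.title, b.name AS author
FROM books a
LEFT JOIN authors b ON a.author_id = b.id

Result:
title           | author
----------------+-------
Midnight Sun    | Allen 
River Crossing  | Jones 
Paper Boats     | Lopez 
Empty Rooms     | NULL  
Northern Lights | Jones 
The Old House   | Jones 


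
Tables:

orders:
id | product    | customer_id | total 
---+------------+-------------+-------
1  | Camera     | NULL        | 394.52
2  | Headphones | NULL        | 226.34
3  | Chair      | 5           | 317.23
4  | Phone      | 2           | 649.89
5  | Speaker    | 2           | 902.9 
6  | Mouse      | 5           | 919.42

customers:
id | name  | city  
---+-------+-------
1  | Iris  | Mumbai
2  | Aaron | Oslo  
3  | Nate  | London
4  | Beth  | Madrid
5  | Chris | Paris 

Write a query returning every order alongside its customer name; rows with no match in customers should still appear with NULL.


LEFT JOIN keeps every row from orders (the left table); where customer_id has no match in customers, the customer columns become NULL. Walk through each order:
  - order 1 (Camera): customer_id=NULL, no match -> kept with NULL
  - order 2 (Headphones): customer_id=NULL, no match -> kept with NULL
  - order 3 (Chair): customer_id=5 -> matches Chris
  - order 4 (Phone): customer_id=2 -> matches Aaron
  - order 5 (Speaker): customer_id=2 -> matches Aaron
  - order 6 (Mouse): customer_id=5 -> matches Chris
All 6 rows appear; 2 have NULL customer.

SQL:
SELECT a.product, b.name AS customer
FROM orders a
LEFT JOIN customers b ON a.customer_id = b.id

Result:
product    | customer
-----------+---------
Camera     | NULL    
Headphones | NULL    
Chair      | Chris   
Phone      | Aaron   
Speaker    | Aaron   
Mouse      | Chris   


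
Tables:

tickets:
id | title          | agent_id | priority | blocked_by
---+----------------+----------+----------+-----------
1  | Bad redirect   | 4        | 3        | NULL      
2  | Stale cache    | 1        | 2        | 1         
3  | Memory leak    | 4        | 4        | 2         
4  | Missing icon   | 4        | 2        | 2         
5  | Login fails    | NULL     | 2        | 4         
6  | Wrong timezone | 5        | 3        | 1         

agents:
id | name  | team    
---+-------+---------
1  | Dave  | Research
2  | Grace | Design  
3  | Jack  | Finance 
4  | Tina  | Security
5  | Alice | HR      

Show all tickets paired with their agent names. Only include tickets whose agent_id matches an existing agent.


INNER JOIN keeps only tickets rows whose agent_id matches an id in agents. Walk through each ticket:
  - ticket 1 (Bad redirect): agent_id=4 -> matches Tina
  - ticket 2 (Stale cache): agent_id=1 -> matches Dave
  - ticket 3 (Memory leak): agent_id=4 -> matches Tina
  - ticket 4 (Missing icon): agent_id=4 -> matches Tina
  - ticket 5 (Login fails): agent_id=NULL, no match -> dropped
  - ticket 6 (Wrong timezone): agent_id=5 -> matches Alice
So 1 of 6 rows is dropped.

SQL:
SELECT a.title, b.name AS agent
FROM tickets a
INNER JOIN agents b ON a.agent_id = b.id

Result:
title          | agent
---------------+------
Bad redirect   | Tina 
Stale cache    | Dave 
Memory leak    | Tina 
Missing icon   | Tina 
Wrong timezone | Alice


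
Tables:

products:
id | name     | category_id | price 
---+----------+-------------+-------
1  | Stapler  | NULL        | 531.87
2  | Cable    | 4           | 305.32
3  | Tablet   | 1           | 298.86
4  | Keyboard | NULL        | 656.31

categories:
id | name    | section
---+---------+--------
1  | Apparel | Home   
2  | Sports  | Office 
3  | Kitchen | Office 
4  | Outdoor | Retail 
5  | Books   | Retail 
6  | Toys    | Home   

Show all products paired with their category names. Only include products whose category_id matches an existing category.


INNER JOIN keeps only products rows whose category_id matches an id in categories. Walk through each product:
  - product 1 (Stapler): category_id=NULL, no match -> dropped
  - product 2 (Cable): category_id=4 -> matches Outdoor
  - product 3 (Tablet): category_id=1 -> matches Apparel
  - product 4 (Keyboard): category_id=NULL, no match -> dropped
So 2 of 4 rows are dropped.

SQL:
SELECT a.name, b.name AS category
FROM products a
INNER JOIN categories b ON a.category_id = b.id

Result:
name   | category
-------+---------
Cable  | Outdoor 
Tablet | Apparel 


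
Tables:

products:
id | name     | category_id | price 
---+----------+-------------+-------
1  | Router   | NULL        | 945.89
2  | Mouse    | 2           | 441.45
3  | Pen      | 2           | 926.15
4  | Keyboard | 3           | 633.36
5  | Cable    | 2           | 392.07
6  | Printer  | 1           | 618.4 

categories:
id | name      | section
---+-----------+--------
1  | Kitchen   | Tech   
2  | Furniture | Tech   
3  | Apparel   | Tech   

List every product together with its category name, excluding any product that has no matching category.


INNER JOIN keeps only products rows whose category_id matches an id in categories. Walk through each product:
  - product 1 (Router): category_id=NULL, no match -> dropped
  - product 2 (Mouse): category_id=2 -> matches Furniture
  - product 3 (Pen): category_id=2 -> matches Furniture
  - product 4 (Keyboard): category_id=3 -> matches Apparel
  - product 5 (Cable): category_id=2 -> matches Furniture
  - product 6 (Printer): category_id=1 -> matches Kitchen
So 1 of 6 rows is dropped.

SQL:
SELECT a.name, b.name AS category
FROM products a
INNER JOIN categories b ON a.category_id = b.id

Result:
name     | category 
---------+----------
Mouse    | Furniture
Pen      | Furniture
Keyboard | Apparel  
Cable    | Furniture
Printer  | Kitchen  


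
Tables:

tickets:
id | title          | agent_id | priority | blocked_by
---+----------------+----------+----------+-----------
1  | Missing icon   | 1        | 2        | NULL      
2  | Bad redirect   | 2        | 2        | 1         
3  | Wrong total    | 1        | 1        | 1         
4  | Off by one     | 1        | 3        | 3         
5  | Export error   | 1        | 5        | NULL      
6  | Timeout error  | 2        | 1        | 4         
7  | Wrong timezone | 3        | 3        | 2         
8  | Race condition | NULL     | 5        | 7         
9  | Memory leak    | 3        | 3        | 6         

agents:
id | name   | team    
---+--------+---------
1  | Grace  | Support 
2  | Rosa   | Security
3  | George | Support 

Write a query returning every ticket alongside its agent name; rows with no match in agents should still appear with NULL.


LEFT JOIN keeps every row from tickets (the left table); where agent_id has no match in agents, the agent columns become NULL. Walk through each ticket:
  - ticket 1 (Missing icon): agent_id=1 -> matches Grace
  - ticket 2 (Bad redirect): agent_id=2 -> matches Rosa
  - ticket 3 (Wrong total): agent_id=1 -> matches Grace
  - ticket 4 (Off by one): agent_id=1 -> matches Grace
  - ticket 5 (Export error): agent_id=1 -> matches Grace
  - ticket 6 (Timeout error): agent_id=2 -> matches Rosa
  - ticket 7 (Wrong timezone): agent_id=3 -> matches George
  - ticket 8 (Race condition): agent_id=NULL, no match -> kept with NULL
  - ticket 9 (Memory leak): agent_id=3 -> matches George
All 9 rows appear; 1 has NULL agent.

SQL:
SELECT a.title, b.name AS agent
FROM tickets a
LEFT JOIN agents b ON a.agent_id = b.id

Result:
title          | agent 
---------------+-------
Missing icon   | Grace 
Bad redirect   | Rosa  
Wrong total    | Grace 
Off by one     | Grace 
Export error   | Grace 
Timeout error  | Rosa  
Wrong timezone | George
Race condition | NULL  
Memory leak    | George


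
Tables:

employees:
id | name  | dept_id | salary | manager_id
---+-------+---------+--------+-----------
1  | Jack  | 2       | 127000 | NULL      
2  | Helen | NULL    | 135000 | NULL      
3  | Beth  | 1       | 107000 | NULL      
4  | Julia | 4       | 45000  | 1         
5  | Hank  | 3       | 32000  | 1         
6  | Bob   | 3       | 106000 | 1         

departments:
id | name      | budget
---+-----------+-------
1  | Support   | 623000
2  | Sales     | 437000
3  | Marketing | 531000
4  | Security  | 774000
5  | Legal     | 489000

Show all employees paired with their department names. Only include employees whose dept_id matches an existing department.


INNER JOIN keeps only employees rows whose dept_id matches an id in departments. Walk through each employee:
  - employee 1 (Jack): dept_id=2 -> matches Sales
  - employee 2 (Helen): dept_id=NULL, no match -> dropped
  - employee 3 (Beth): dept_id=1 -> matches Support
  - employee 4 (Julia): dept_id=4 -> matches Security
  - employee 5 (Hank): dept_id=3 -> matches Marketing
  - employee 6 (Bob): dept_id=3 -> matches Marketing
So 1 of 6 rows is dropped.

SQL:
SELECT a.name, b.name AS department
FROM employees a
INNER JOIN departments b ON a.dept_id = b.id

Result:
name  | department
------+-----------
Jack  | Sales     
Beth  | Support   
Julia | Security  
Hank  | Marketing 
Bob   | Marketing 


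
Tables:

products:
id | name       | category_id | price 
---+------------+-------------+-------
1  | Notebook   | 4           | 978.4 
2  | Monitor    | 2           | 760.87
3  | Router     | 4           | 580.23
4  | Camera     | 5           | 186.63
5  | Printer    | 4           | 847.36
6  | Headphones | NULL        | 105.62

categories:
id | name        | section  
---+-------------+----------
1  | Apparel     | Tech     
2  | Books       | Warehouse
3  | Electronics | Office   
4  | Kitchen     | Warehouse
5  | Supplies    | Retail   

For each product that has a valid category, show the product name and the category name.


INNER JOIN keeps only products rows whose category_id matches an id in categories. Walk through each product:
  - product 1 (Notebook): category_id=4 -> matches Kitchen
  - product 2 (Monitor): category_id=2 -> matches Books
  - product 3 (Router): category_id=4 -> matches Kitchen
  - product 4 (Camera): category_id=5 -> matches Supplies
  - product 5 (Printer): category_id=4 -> matches Kitchen
  - product 6 (Headphones): category_id=NULL, no match -> dropped
So 1 of 6 rows is dropped.

SQL:
SELECT a.name, b.name AS category
FROM products a
INNER JOIN categories b ON a.category_id = b.id

Result:
name     | category
---------+---------
Notebook | Kitchen 
Monitor  | Books   
Router   | Kitchen 
Camera   | Supplies
Printer  | Kitchen 


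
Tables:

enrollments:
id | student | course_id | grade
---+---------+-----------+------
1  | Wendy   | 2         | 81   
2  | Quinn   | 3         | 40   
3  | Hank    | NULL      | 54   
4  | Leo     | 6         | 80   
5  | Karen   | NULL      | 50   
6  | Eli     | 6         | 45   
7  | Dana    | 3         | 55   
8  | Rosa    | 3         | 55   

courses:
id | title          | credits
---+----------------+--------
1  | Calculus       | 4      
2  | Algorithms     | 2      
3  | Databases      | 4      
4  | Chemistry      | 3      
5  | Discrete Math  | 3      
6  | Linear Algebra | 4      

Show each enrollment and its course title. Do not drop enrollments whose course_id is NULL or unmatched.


LEFT JOIN keeps every row from enrollments (the left table); where course_id has no match in courses, the course columns become NULL. Walk through each enrollment:
  - enrollment 1 (Wendy): course_id=2 -> matches Algorithms
  - enrollment 2 (Quinn): course_id=3 -> matches Databases
  - enrollment 3 (Hank): course_id=NULL, no match -> kept with NULL
  - enrollment 4 (Leo): course_id=6 -> matches Linear Algebra
  - enrollment 5 (Karen): course_id=NULL, no match -> kept with NULL
  - enrollment 6 (Eli): course_id=6 -> matches Linear Algebra
  - enrollment 7 (Dana): course_id=3 -> matches Databases
  - enrollment 8 (Rosa): course_id=3 -> matches Databases
All 8 rows appear; 2 have NULL course.

SQL:
SELECT a.student, b.title AS course
FROM enrollments a
LEFT JOIN courses b ON a.course_id = b.id

Result:
student | course        
--------+---------------
Wendy   | Algorithms    
Quinn   | Databases     
Hank    | NULL          
Leo     | Linear Algebra
Karen   | NULL          
Eli     | Linear Algebra
Dana    | Databases     
Rosa    | Databases     


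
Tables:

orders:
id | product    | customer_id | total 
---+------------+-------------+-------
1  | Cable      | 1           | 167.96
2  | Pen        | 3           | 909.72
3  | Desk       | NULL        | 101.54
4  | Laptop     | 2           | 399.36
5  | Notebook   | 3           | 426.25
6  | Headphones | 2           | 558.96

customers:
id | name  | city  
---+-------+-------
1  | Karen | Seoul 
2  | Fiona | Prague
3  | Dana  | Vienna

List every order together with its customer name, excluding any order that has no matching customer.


INNER JOIN keeps only orders rows whose customer_id matches an id in customers. Walk through each order:
  - order 1 (Cable): customer_id=1 -> matches Karen
  - order 2 (Pen): customer_id=3 -> matches Dana
  - order 3 (Desk): customer_id=NULL, no match -> dropped
  - order 4 (Laptop): customer_id=2 -> matches Fiona
  - order 5 (Notebook): customer_id=3 -> matches Dana
  - order 6 (Headphones): customer_id=2 -> matches Fiona
So 1 of 6 rows is dropped.

SQL:
SELECT a.product, b.name AS customer
FROM orders a
INNER JOIN customers b ON a.customer_id = b.id

Result:
product    | customer
-----------+---------
Cable      | Karen   
Pen        | Dana    
Laptop     | Fiona   
Notebook   | Dana    
Headphones | Fiona   


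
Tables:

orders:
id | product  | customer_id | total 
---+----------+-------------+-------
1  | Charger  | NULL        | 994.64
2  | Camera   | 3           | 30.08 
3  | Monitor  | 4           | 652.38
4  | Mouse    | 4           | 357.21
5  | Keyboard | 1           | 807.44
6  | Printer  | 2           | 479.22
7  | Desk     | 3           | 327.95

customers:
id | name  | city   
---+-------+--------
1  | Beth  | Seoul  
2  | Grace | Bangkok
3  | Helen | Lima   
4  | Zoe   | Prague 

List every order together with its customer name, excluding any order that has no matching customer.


INNER JOIN keeps only orders rows whose customer_id matches an id in customers. Walk through each order:
  - order 1 (Charger): customer_id=NULL, no match -> dropped
  - order 2 (Camera): customer_id=3 -> matches Helen
  - order 3 (Monitor): customer_id=4 -> matches Zoe
  - order 4 (Mouse): customer_id=4 -> matches Zoe
  - order 5 (Keyboard): customer_id=1 -> matches Beth
  - order 6 (Printer): customer_id=2 -> matches Grace
  - order 7 (Desk): customer_id=3 -> matches Helen
So 1 of 7 rows is dropped.

SQL:
SELECT a.product, b.name AS customer
FROM orders a
INNER JOIN customers b ON a.customer_id = b.id

Result:
product  | customer
---------+---------
Camera   | Helen   
Monitor  | Zoe     
Mouse    | Zoe     
Keyboard | Beth    
Printer  | Grace   
Desk     | Helen   


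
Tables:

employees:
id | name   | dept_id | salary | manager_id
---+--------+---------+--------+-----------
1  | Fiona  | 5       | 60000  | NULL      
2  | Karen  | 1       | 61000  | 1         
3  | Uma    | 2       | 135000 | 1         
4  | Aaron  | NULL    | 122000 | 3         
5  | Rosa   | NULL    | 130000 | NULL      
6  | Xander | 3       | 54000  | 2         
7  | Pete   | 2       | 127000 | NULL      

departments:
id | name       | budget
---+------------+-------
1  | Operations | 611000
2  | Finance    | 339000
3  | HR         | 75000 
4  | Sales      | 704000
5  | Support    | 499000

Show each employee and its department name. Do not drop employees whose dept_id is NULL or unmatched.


LEFT JOIN keeps every row from employees (the left table); where dept_id has no match in departments, the department columns become NULL. Walk through each employee:
  - employee 1 (Fiona): dept_id=5 -> matches Support
  - employee 2 (Karen): dept_id=1 -> matches Operations
  - employee 3 (Uma): dept_id=2 -> matches Finance
  - employee 4 (Aaron): dept_id=NULL, no match -> kept with NULL
  - employee 5 (Rosa): dept_id=NULL, no match -> kept with NULL
  - employee 6 (Xander): dept_id=3 -> matches HR
  - employee 7 (Pete): dept_id=2 -> matches Finance
All 7 rows appear; 2 have NULL department.

SQL:
SELECT a.name, b.name AS department
FROM employees a
LEFT JOIN departments b ON a.dept_id = b.id

Result:
name   | department
-------+-----------
Fiona  | Support   
Karen  | Operations
Uma    | Finance   
Aaron  | NULL      
Rosa   | NULL      
Xander | HR        
Pete   | Finance   


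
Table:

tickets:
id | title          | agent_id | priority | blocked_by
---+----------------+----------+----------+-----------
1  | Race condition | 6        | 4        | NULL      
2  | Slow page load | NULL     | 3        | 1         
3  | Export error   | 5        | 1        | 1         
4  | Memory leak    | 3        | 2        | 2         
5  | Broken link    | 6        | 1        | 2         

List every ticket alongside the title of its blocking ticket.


This is a self-join: tickets is joined to a second copy of itself, matching each row's blocked_by to another row's id. Use LEFT JOIN so rows with blocked_by=NULL are kept.
  - ticket 1 (Race condition): blocked_by=NULL -> NULL
  - ticket 2 (Slow page load): blocked_by=1 -> Race condition
  - ticket 3 (Export error): blocked_by=1 -> Race condition
  - ticket 4 (Memory leak): blocked_by=2 -> Slow page load
  - ticket 5 (Broken link): blocked_by=2 -> Slow page load

SQL:
SELECT a.title AS item, b.title AS blocked_by
FROM tickets a
LEFT JOIN tickets b ON a.blocked_by = b.id

Result:
item           | blocked_by    
---------------+---------------
Race condition | NULL          
Slow page load | Race condition
Export error   | Race condition
Memory leak    | Slow page load
Broken link    | Slow page load


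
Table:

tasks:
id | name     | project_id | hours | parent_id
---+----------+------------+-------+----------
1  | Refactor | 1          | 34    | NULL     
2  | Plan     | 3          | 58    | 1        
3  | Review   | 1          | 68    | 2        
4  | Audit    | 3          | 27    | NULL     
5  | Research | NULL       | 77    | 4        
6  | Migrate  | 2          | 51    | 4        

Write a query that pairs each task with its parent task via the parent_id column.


This is a self-join: tasks is joined to a second copy of itself, matching each row's parent_id to another row's id. Use LEFT JOIN so rows with parent_id=NULL are kept.
  - task 1 (Refactor): parent_id=NULL -> NULL
  - task 2 (Plan): parent_id=1 -> Refactor
  - task 3 (Review): parent_id=2 -> Plan
  - task 4 (Audit): parent_id=NULL -> NULL
  - task 5 (Research): parent_id=4 -> Audit
  - task 6 (Migrate): parent_id=4 -> Audit

SQL:
SELECT a.name AS item, b.name AS parent
FROM tasks a
LEFT JOIN tasks b ON a.parent_id = b.id

Result:
item     | parent  
---------+---------
Refactor | NULL    
Plan     | Refactor
Review   | Plan    
Audit    | NULL    
Research | Audit   
Migrate  | Audit   


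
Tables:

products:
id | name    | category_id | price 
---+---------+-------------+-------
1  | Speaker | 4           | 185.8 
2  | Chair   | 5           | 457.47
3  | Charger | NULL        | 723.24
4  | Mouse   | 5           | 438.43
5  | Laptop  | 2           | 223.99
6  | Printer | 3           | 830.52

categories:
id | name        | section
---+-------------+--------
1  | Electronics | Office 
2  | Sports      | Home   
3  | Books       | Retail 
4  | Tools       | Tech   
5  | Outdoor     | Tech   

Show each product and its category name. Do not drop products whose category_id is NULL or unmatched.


LEFT JOIN keeps every row from products (the left table); where category_id has no match in categories, the category columns become NULL. Walk through each product:
  - product 1 (Speaker): category_id=4 -> matches Tools
  - product 2 (Chair): category_id=5 -> matches Outdoor
  - product 3 (Charger): category_id=NULL, no match -> kept with NULL
  - product 4 (Mouse): category_id=5 -> matches Outdoor
  - product 5 (Laptop): category_id=2 -> matches Sports
  - product 6 (Printer): category_id=3 -> matches Books
All 6 rows appear; 1 has NULL category.

SQL:
SELECT a.name, b.name AS category
FROM products a
LEFT JOIN categories b ON a.category_id = b.id

Result:
name    | category
--------+---------
Speaker | Tools   
Chair   | Outdoor 
Charger | NULL    
Mouse   | Outdoor 
Laptop  | Sports  
Printer | Books   


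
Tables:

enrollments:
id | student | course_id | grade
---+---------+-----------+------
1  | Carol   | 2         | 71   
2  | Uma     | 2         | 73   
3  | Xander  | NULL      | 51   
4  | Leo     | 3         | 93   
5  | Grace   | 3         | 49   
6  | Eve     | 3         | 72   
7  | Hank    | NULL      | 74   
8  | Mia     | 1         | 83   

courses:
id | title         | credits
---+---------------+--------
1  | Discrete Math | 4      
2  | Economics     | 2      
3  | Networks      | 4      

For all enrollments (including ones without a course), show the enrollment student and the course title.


LEFT JOIN keeps every row from enrollments (the left table); where course_id has no match in courses, the course columns become NULL. Walk through each enrollment:
  - enrollment 1 (Carol): course_id=2 -> matches Economics
  - enrollment 2 (Uma): course_id=2 -> matches Economics
  - enrollment 3 (Xander): course_id=NULL, no match -> kept with NULL
  - enrollment 4 (Leo): course_id=3 -> matches Networks
  - enrollment 5 (Grace): course_id=3 -> matches Networks
  - enrollment 6 (Eve): course_id=3 -> matches Networks
  - enrollment 7 (Hank): course_id=NULL, no match -> kept with NULL
  - enrollment 8 (Mia): course_id=1 -> matches Discrete Math
All 8 rows appear; 2 have NULL course.

SQL:
SELECT a.student, b.title AS course
FROM enrollments a
LEFT JOIN courses b ON a.course_id = b.id

Result:
student | course       
--------+--------------
Carol   | Economics    
Uma     | Economics    
Xander  | NULL         
Leo     | Networks     
Grace   | Networks     
Eve     | Networks     
Hank    | NULL         
Mia     | Discrete Math


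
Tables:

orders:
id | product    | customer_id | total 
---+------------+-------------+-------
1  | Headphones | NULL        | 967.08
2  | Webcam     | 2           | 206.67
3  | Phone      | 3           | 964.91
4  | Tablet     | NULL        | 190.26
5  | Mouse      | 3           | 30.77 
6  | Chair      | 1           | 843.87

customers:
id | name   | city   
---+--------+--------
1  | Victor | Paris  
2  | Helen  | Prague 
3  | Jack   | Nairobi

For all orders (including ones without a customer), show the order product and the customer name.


LEFT JOIN keeps every row from orders (the left table); where customer_id has no match in customers, the customer columns become NULL. Walk through each order:
  - order 1 (Headphones): customer_id=NULL, no match -> kept with NULL
  - order 2 (Webcam): customer_id=2 -> matches Helen
  - order 3 (Phone): customer_id=3 -> matches Jack
  - order 4 (Tablet): customer_id=NULL, no match -> kept with NULL
  - order 5 (Mouse): customer_id=3 -> matches Jack
  - order 6 (Chair): customer_id=1 -> matches Victor
All 6 rows appear; 2 have NULL customer.

SQL:
SELECT a.product, b.name AS customer
FROM orders a
LEFT JOIN customers b ON a.customer_id = b.id

Result:
product    | customer
-----------+---------
Headphones | NULL    
Webcam     | Helen   
Phone      | Jack    
Tablet     | NULL    
Mouse      | Jack    
Chair      | Victor  


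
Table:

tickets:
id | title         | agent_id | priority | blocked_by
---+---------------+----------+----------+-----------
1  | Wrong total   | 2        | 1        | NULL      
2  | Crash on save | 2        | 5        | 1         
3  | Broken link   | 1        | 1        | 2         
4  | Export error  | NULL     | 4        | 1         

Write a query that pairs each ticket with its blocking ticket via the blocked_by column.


This is a self-join: tickets is joined to a second copy of itself, matching each row's blocked_by to another row's id. Use LEFT JOIN so rows with blocked_by=NULL are kept.
  - ticket 1 (Wrong total): blocked_by=NULL -> NULL
  - ticket 2 (Crash on save): blocked_by=1 -> Wrong total
  - ticket 3 (Broken link): blocked_by=2 -> Crash on save
  - ticket 4 (Export error): blocked_by=1 -> Wrong total

SQL:
SELECT a.title AS item, b.title AS blocked_by
FROM tickets a
LEFT JOIN tickets b ON a.blocked_by = b.id

Result:
item          | blocked_by   
--------------+--------------
Wrong total   | NULL         
Crash on save | Wrong total  
Broken link   | Crash on save
Export error  | Wrong total  


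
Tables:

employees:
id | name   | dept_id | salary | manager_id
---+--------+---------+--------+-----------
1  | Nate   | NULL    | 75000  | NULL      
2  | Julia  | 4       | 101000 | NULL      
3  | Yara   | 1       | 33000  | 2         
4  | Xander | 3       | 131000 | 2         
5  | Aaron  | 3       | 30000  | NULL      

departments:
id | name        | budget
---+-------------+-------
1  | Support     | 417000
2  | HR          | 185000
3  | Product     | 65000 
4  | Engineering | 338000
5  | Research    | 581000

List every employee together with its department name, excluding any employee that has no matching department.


INNER JOIN keeps only employees rows whose dept_id matches an id in departments. Walk through each employee:
  - employee 1 (Nate): dept_id=NULL, no match -> dropped
  - employee 2 (Julia): dept_id=4 -> matches Engineering
  - employee 3 (Yara): dept_id=1 -> matches Support
  - employee 4 (Xander): dept_id=3 -> matches Product
  - employee 5 (Aaron): dept_id=3 -> matches Product
So 1 of 5 rows is dropped.

SQL:
SELECT a.name, b.name AS department
FROM employees a
INNER JOIN departments b ON a.dept_id = b.id

Result:
name   | department 
-------+------------
Julia  | Engineering
Yara   | Support    
Xander | Product    
Aaron  | Product    


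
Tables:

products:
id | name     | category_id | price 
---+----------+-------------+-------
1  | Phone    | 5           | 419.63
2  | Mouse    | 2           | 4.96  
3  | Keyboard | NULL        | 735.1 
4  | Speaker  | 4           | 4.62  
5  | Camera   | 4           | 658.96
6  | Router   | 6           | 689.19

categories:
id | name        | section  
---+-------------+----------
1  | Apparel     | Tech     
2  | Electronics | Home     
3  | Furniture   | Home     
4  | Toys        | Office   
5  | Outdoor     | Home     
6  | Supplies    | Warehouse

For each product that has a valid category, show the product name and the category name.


INNER JOIN keeps only products rows whose category_id matches an id in categories. Walk through each product:
  - product 1 (Phone): category_id=5 -> matches Outdoor
  - product 2 (Mouse): category_id=2 -> matches Electronics
  - product 3 (Keyboard): category_id=NULL, no match -> dropped
  - product 4 (Speaker): category_id=4 -> matches Toys
  - product 5 (Camera): category_id=4 -> matches Toys
  - product 6 (Router): category_id=6 -> matches Supplies
So 1 of 6 rows is dropped.

SQL:
SELECT a.name, b.name AS category
FROM products a
INNER JOIN categories b ON a.category_id = b.id

Result:
name    | category   
--------+------------
Phone   | Outdoor    
Mouse   | Electronics
Speaker | Toys       
Camera  | Toys       
Router  | Supplies   


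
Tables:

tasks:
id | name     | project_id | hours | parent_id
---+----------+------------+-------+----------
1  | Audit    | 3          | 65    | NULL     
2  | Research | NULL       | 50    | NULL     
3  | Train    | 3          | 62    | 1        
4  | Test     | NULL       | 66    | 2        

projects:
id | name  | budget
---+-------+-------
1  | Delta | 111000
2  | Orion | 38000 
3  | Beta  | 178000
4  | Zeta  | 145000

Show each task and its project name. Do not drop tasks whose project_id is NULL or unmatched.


LEFT JOIN keeps every row from tasks (the left table); where project_id has no match in projects, the project columns become NULL. Walk through each task:
  - task 1 (Audit): project_id=3 -> matches Beta
  - task 2 (Research): project_id=NULL, no match -> kept with NULL
  - task 3 (Train): project_id=3 -> matches Beta
  - task 4 (Test): project_id=NULL, no match -> kept with NULL
All 4 rows appear; 2 have NULL project.

SQL:
SELECT a.name, b.name AS project
FROM tasks a
LEFT JOIN projects b ON a.project_id = b.id

Result:
name     | project
---------+--------
Audit    | Beta   
Research | NULL   
Train    | Beta   
Test     | NULL   


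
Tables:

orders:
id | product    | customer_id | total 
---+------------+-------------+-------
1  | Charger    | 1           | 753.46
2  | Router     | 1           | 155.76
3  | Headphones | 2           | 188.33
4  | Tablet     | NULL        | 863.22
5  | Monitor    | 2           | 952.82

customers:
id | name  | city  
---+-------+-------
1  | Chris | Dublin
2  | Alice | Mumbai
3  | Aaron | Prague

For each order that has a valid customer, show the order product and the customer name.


INNER JOIN keeps only orders rows whose customer_id matches an id in customers. Walk through each order:
  - order 1 (Charger): customer_id=1 -> matches Chris
  - order 2 (Router): customer_id=1 -> matches Chris
  - order 3 (Headphones): customer_id=2 -> matches Alice
  - order 4 (Tablet): customer_id=NULL, no match -> dropped
  - order 5 (Monitor): customer_id=2 -> matches Alice
So 1 of 5 rows is dropped.

SQL:
SELECT a.product, b.name AS customer
FROM orders a
INNER JOIN customers b ON a.customer_id = b.id

Result:
product    | customer
-----------+---------
Charger    | Chris   
Router     | Chris   
Headphones | Alice   
Monitor    | Alice   


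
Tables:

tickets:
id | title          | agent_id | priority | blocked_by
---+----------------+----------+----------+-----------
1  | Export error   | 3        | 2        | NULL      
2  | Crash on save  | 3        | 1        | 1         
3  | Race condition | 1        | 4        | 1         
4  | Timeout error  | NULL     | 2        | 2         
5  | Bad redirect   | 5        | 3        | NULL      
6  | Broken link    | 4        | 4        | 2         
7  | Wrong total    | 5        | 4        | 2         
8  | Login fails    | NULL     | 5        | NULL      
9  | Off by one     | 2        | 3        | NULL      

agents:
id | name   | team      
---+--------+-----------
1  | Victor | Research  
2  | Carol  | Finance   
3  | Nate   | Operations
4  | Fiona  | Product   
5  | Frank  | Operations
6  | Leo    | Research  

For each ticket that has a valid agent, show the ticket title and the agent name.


INNER JOIN keeps only tickets rows whose agent_id matches an id in agents. Walk through each ticket:
  - ticket 1 (Export error): agent_id=3 -> matches Nate
  - ticket 2 (Crash on save): agent_id=3 -> matches Nate
  - ticket 3 (Race condition): agent_id=1 -> matches Victor
  - ticket 4 (Timeout error): agent_id=NULL, no match -> dropped
  - ticket 5 (Bad redirect): agent_id=5 -> matches Frank
  - ticket 6 (Broken link): agent_id=4 -> matches Fiona
  - ticket 7 (Wrong total): agent_id=5 -> matches Frank
  - ticket 8 (Login fails): agent_id=NULL, no match -> dropped
  - ticket 9 (Off by one): agent_id=2 -> matches Carol
So 2 of 9 rows are dropped.

SQL:
SELECT a.title, b.name AS agent
FROM tickets a
INNER JOIN agents b ON a.agent_id = b.id

Result:
title          | agent 
---------------+-------
Export error   | Nate  
Crash on save  | Nate  
Race condition | Victor
Bad redirect   | Frank 
Broken link    | Fiona 
Wrong total    | Frank 
Off by one     | Carol 


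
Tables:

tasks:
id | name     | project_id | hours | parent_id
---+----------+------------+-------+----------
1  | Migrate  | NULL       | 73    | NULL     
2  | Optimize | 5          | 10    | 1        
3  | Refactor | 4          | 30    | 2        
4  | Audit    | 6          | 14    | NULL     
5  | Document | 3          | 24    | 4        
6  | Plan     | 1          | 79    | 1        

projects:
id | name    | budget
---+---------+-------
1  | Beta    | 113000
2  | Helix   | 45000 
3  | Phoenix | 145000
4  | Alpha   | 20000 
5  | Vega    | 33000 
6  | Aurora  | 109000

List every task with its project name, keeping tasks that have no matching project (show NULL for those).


LEFT JOIN keeps every row from tasks (the left table); where project_id has no match in projects, the project columns become NULL. Walk through each task:
  - task 1 (Migrate): project_id=NULL, no match -> kept with NULL
  - task 2 (Optimize): project_id=5 -> matches Vega
  - task 3 (Refactor): project_id=4 -> matches Alpha
  - task 4 (Audit): project_id=6 -> matches Aurora
  - task 5 (Document): project_id=3 -> matches Phoenix
  - task 6 (Plan): project_id=1 -> matches Beta
All 6 rows appear; 1 has NULL project.

SQL:
SELECT a.name, b.name AS project
FROM tasks a
LEFT JOIN projects b ON a.project_id = b.id

Result:
name     | project
---------+--------
Migrate  | NULL   
Optimize | Vega   
Refactor | Alpha  
Audit    | Aurora 
Document | Phoenix
Plan     | Beta   


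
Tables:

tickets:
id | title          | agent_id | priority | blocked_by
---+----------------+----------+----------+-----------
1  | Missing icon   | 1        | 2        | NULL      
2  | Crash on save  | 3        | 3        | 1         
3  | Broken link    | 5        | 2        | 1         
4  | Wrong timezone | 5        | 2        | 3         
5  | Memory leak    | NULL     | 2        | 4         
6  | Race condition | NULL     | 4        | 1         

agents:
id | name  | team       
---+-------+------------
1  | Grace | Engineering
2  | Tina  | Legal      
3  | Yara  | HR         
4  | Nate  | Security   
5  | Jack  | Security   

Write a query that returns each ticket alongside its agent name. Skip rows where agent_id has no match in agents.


INNER JOIN keeps only tickets rows whose agent_id matches an id in agents. Walk through each ticket:
  - ticket 1 (Missing icon): agent_id=1 -> matches Grace
  - ticket 2 (Crash on save): agent_id=3 -> matches Yara
  - ticket 3 (Broken link): agent_id=5 -> matches Jack
  - ticket 4 (Wrong timezone): agent_id=5 -> matches Jack
  - ticket 5 (Memory leak): agent_id=NULL, no match -> dropped
  - ticket 6 (Race condition): agent_id=NULL, no match -> dropped
So 2 of 6 rows are dropped.

SQL:
SELECT a.title, b.name AS agent
FROM tickets a
INNER JOIN agents b ON a.agent_id = b.id

Result:
title          | agent
---------------+------
Missing icon   | Grace
Crash on save  | Yara 
Broken link    | Jack 
Wrong timezone | Jack 


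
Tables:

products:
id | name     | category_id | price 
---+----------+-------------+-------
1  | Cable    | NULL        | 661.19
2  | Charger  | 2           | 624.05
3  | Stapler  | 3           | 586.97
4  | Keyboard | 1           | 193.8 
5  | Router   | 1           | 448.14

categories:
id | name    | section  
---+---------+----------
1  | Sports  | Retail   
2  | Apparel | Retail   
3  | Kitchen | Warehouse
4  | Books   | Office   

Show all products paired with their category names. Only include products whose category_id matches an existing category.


INNER JOIN keeps only products rows whose category_id matches an id in categories. Walk through each product:
  - product 1 (Cable): category_id=NULL, no match -> dropped
  - product 2 (Charger): category_id=2 -> matches Apparel
  - product 3 (Stapler): category_id=3 -> matches Kitchen
  - product 4 (Keyboard): category_id=1 -> matches Sports
  - product 5 (Router): category_id=1 -> matches Sports
So 1 of 5 rows is dropped.

SQL:
SELECT a.name, b.name AS category
FROM products a
INNER JOIN categories b ON a.category_id = b.id

Result:
name     | category
---------+---------
Charger  | Apparel 
Stapler  | Kitchen 
Keyboard | Sports  
Router   | Sports  


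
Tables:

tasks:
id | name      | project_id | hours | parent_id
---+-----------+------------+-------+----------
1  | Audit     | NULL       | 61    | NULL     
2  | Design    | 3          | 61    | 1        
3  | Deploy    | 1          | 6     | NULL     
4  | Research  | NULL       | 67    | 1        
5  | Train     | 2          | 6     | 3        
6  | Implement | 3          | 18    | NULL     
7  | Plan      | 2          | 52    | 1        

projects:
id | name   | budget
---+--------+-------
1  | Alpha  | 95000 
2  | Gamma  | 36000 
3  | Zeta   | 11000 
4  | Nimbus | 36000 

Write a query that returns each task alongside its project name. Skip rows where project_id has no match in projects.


INNER JOIN keeps only tasks rows whose project_id matches an id in projects. Walk through each task:
  - task 1 (Audit): project_id=NULL, no match -> dropped
  - task 2 (Design): project_id=3 -> matches Zeta
  - task 3 (Deploy): project_id=1 -> matches Alpha
  - task 4 (Research): project_id=NULL, no match -> dropped
  - task 5 (Train): project_id=2 -> matches Gamma
  - task 6 (Implement): project_id=3 -> matches Zeta
  - task 7 (Plan): project_id=2 -> matches Gamma
So 2 of 7 rows are dropped.

SQL:
SELECT a.name, b.name AS project
FROM tasks a
INNER JOIN projects b ON a.project_id = b.id

Result:
name      | project
----------+--------
Design    | Zeta   
Deploy    | Alpha  
Train     | Gamma  
Implement | Zeta   
Plan      | Gamma  


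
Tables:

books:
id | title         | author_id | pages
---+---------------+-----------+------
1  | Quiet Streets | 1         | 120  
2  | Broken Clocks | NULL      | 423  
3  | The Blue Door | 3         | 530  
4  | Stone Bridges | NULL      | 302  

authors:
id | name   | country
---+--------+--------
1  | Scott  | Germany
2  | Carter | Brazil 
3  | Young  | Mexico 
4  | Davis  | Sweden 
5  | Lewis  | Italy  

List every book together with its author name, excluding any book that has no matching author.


INNER JOIN keeps only books rows whose author_id matches an id in authors. Walk through each book:
  - book 1 (Quiet Streets): author_id=1 -> matches Scott
  - book 2 (Broken Clocks): author_id=NULL, no match -> dropped
  - book 3 (The Blue Door): author_id=3 -> matches Young
  - book 4 (Stone Bridges): author_id=NULL, no match -> dropped
So 2 of 4 rows are dropped.

SQL:
SELECT a.title, b.name AS author
FROM books a
INNER JOIN authors b ON a.author_id = b.id

Result:
title         | author
--------------+-------
Quiet Streets | Scott 
The Blue Door | Young 
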